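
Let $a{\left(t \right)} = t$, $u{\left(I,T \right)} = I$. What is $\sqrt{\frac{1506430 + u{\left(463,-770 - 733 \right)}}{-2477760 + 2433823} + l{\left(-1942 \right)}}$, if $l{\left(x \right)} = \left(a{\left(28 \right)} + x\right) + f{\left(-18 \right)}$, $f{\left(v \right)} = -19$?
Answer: $\frac{i \sqrt{3797787477818}}{43937} \approx 44.354 i$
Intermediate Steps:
$l{\left(x \right)} = 9 + x$ ($l{\left(x \right)} = \left(28 + x\right) - 19 = 9 + x$)
$\sqrt{\frac{1506430 + u{\left(463,-770 - 733 \right)}}{-2477760 + 2433823} + l{\left(-1942 \right)}} = \sqrt{\frac{1506430 + 463}{-2477760 + 2433823} + \left(9 - 1942\right)} = \sqrt{\frac{1506893}{-43937} - 1933} = \sqrt{1506893 \left(- \frac{1}{43937}\right) - 1933} = \sqrt{- \frac{1506893}{43937} - 1933} = \sqrt{- \frac{86437114}{43937}} = \frac{i \sqrt{3797787477818}}{43937}$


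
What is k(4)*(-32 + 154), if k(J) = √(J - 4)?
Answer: 0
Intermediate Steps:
k(J) = √(-4 + J)
k(4)*(-32 + 154) = √(-4 + 4)*(-32 + 154) = √0*122 = 0*122 = 0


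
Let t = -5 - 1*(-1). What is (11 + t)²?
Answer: 49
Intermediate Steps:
t = -4 (t = -5 + 1 = -4)
(11 + t)² = (11 - 4)² = 7² = 49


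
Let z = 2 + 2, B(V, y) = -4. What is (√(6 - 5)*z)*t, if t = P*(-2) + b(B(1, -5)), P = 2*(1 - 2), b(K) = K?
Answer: 0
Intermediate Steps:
P = -2 (P = 2*(-1) = -2)
z = 4
t = 0 (t = -2*(-2) - 4 = 4 - 4 = 0)
(√(6 - 5)*z)*t = (√(6 - 5)*4)*0 = (√1*4)*0 = (1*4)*0 = 4*0 = 0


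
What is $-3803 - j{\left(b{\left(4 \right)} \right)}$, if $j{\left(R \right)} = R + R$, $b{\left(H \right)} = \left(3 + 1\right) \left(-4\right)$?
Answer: $-3771$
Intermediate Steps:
$b{\left(H \right)} = -16$ ($b{\left(H \right)} = 4 \left(-4\right) = -16$)
$j{\left(R \right)} = 2 R$
$-3803 - j{\left(b{\left(4 \right)} \right)} = -3803 - 2 \left(-16\right) = -3803 - -32 = -3803 + 32 = -3771$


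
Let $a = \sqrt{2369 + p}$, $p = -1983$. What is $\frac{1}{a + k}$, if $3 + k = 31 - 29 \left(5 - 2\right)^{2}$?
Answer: $- \frac{233}{53903} - \frac{\sqrt{386}}{53903} \approx -0.0046871$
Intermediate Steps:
$a = \sqrt{386}$ ($a = \sqrt{2369 - 1983} = \sqrt{386} \approx 19.647$)
$k = -233$ ($k = -3 + \left(31 - 29 \left(5 - 2\right)^{2}\right) = -3 + \left(31 - 29 \cdot 3^{2}\right) = -3 + \left(31 - 261\right) = -3 - 230 = -233$)
$\frac{1}{a + k} = \frac{1}{\sqrt{386} - 233} = \frac{1}{-233 + \sqrt{386}}$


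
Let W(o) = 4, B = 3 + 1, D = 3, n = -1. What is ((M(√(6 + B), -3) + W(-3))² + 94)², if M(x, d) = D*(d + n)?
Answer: 24964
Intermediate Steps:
B = 4
M(x, d) = -3 + 3*d (M(x, d) = 3*(d - 1) = 3*(-1 + d) = -3 + 3*d)
((M(√(6 + B), -3) + W(-3))² + 94)² = (((-3 + 3*(-3)) + 4)² + 94)² = (((-3 - 9) + 4)² + 94)² = ((-12 + 4)² + 94)² = ((-8)² + 94)² = (64 + 94)² = 158² = 24964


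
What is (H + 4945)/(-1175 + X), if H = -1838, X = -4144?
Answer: -3107/5319 ≈ -0.58413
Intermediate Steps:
(H + 4945)/(-1175 + X) = (-1838 + 4945)/(-1175 - 4144) = 3107/(-5319) = 3107*(-1/5319) = -3107/5319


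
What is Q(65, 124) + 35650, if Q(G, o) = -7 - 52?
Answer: 35591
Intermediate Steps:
Q(G, o) = -59
Q(65, 124) + 35650 = -59 + 35650 = 35591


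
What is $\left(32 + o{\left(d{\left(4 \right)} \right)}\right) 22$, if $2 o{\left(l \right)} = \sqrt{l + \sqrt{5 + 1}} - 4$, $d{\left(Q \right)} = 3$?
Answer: $660 + 11 \sqrt{3 + \sqrt{6}} \approx 685.68$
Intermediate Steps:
$o{\left(l \right)} = -2 + \frac{\sqrt{l + \sqrt{6}}}{2}$ ($o{\left(l \right)} = \frac{\sqrt{l + \sqrt{5 + 1}} - 4}{2} = \frac{\sqrt{l + \sqrt{6}} - 4}{2} = \frac{-4 + \sqrt{l + \sqrt{6}}}{2} = -2 + \frac{\sqrt{l + \sqrt{6}}}{2}$)
$\left(32 + o{\left(d{\left(4 \right)} \right)}\right) 22 = \left(32 - \left(2 - \frac{\sqrt{3 + \sqrt{6}}}{2}\right)\right) 22 = \left(30 + \frac{\sqrt{3 + \sqrt{6}}}{2}\right) 22 = 660 + 11 \sqrt{3 + \sqrt{6}}$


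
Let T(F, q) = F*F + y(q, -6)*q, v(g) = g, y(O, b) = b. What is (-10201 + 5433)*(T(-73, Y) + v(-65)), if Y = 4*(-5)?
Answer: -25670912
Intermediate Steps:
Y = -20
T(F, q) = F² - 6*q (T(F, q) = F*F - 6*q = F² - 6*q)
(-10201 + 5433)*(T(-73, Y) + v(-65)) = (-10201 + 5433)*(((-73)² - 6*(-20)) - 65) = -4768*((5329 + 120) - 65) = -4768*(5449 - 65) = -4768*5384 = -25670912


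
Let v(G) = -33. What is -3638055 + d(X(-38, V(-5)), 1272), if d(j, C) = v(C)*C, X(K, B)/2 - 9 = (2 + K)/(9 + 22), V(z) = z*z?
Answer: -3680031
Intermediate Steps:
V(z) = z**2
X(K, B) = 562/31 + 2*K/31 (X(K, B) = 18 + 2*((2 + K)/(9 + 22)) = 18 + 2*((2 + K)/31) = 18 + 2*((2 + K)*(1/31)) = 18 + 2*(2/31 + K/31) = 18 + (4/31 + 2*K/31) = 562/31 + 2*K/31)
d(j, C) = -33*C
-3638055 + d(X(-38, V(-5)), 1272) = -3638055 - 33*1272 = -3638055 - 41976 = -3680031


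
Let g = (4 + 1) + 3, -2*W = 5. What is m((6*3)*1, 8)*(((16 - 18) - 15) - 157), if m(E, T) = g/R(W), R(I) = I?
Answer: 2784/5 ≈ 556.80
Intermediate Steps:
W = -5/2 (W = -½*5 = -5/2 ≈ -2.5000)
g = 8 (g = 5 + 3 = 8)
m(E, T) = -16/5 (m(E, T) = 8/(-5/2) = 8*(-⅖) = -16/5)
m((6*3)*1, 8)*(((16 - 18) - 15) - 157) = -16*(((16 - 18) - 15) - 157)/5 = -16*((-2 - 15) - 157)/5 = -16*(-17 - 157)/5 = -16/5*(-174) = 2784/5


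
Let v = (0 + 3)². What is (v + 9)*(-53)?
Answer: -954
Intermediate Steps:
v = 9 (v = 3² = 9)
(v + 9)*(-53) = (9 + 9)*(-53) = 18*(-53) = -954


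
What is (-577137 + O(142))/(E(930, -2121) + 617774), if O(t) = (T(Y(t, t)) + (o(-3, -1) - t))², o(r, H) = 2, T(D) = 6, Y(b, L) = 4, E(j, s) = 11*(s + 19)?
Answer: -559181/594652 ≈ -0.94035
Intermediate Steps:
E(j, s) = 209 + 11*s (E(j, s) = 11*(19 + s) = 209 + 11*s)
O(t) = (8 - t)² (O(t) = (6 + (2 - t))² = (8 - t)²)
(-577137 + O(142))/(E(930, -2121) + 617774) = (-577137 + (8 - 1*142)²)/((209 + 11*(-2121)) + 617774) = (-577137 + (8 - 142)²)/((209 - 23331) + 617774) = (-577137 + (-134)²)/(-23122 + 617774) = (-577137 + 17956)/594652 = -559181*1/594652 = -559181/594652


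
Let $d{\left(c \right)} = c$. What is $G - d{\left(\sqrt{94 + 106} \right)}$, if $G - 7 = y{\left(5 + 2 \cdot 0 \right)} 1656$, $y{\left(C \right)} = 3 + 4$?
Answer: $11599 - 10 \sqrt{2} \approx 11585.0$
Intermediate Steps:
$y{\left(C \right)} = 7$
$G = 11599$ ($G = 7 + 7 \cdot 1656 = 7 + 11592 = 11599$)
$G - d{\left(\sqrt{94 + 106} \right)} = 11599 - \sqrt{94 + 106} = 11599 - \sqrt{200} = 11599 - 10 \sqrt{2}$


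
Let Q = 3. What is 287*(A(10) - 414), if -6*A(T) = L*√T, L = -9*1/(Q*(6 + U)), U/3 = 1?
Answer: -118818 + 287*√10/18 ≈ -1.1877e+5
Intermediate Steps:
U = 3 (U = 3*1 = 3)
L = -⅓ (L = -9*1/(3*(6 + 3)) = -9/(3*9) = -9/27 = -9*1/27 = -⅓ ≈ -0.33333)
A(T) = √T/18 (A(T) = -(-1)*√T/18 = √T/18)
287*(A(10) - 414) = 287*(√10/18 - 414) = 287*(-414 + √10/18) = -118818 + 287*√10/18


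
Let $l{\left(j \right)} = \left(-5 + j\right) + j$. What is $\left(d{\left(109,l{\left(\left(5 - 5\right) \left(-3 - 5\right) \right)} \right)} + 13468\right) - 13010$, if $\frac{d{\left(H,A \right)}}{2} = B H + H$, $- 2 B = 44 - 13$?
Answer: $-2703$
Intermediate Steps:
$B = - \frac{31}{2}$ ($B = - \frac{44 - 13}{2} = \left(- \frac{1}{2}\right) 31 = - \frac{31}{2} \approx -15.5$)
$l{\left(j \right)} = -5 + 2 j$
$d{\left(H,A \right)} = - 29 H$ ($d{\left(H,A \right)} = 2 \left(- \frac{31 H}{2} + H\right) = 2 \left(- \frac{29 H}{2}\right) = - 29 H$)
$\left(d{\left(109,l{\left(\left(5 - 5\right) \left(-3 - 5\right) \right)} \right)} + 13468\right) - 13010 = \left(\left(-29\right) 109 + 13468\right) - 13010 = \left(-3161 + 13468\right) - 13010 = 10307 - 13010 = -2703$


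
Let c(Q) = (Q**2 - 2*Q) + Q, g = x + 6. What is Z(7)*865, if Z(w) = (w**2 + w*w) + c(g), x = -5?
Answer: 84770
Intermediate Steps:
g = 1 (g = -5 + 6 = 1)
c(Q) = Q**2 - Q
Z(w) = 2*w**2 (Z(w) = (w**2 + w*w) + 1*(-1 + 1) = (w**2 + w**2) + 1*0 = 2*w**2 + 0 = 2*w**2)
Z(7)*865 = (2*7**2)*865 = (2*49)*865 = 98*865 = 84770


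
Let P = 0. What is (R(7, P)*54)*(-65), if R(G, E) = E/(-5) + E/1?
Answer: 0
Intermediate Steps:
R(G, E) = 4*E/5 (R(G, E) = E*(-1/5) + E*1 = -E/5 + E = 4*E/5)
(R(7, P)*54)*(-65) = (((4/5)*0)*54)*(-65) = (0*54)*(-65) = 0*(-65) = 0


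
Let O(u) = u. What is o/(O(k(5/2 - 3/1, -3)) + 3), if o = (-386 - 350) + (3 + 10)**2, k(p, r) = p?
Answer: -1134/5 ≈ -226.80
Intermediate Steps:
o = -567 (o = -736 + 13**2 = -736 + 169 = -567)
o/(O(k(5/2 - 3/1, -3)) + 3) = -567/((5/2 - 3/1) + 3) = -567/((5*(1/2) - 3*1) + 3) = -567/((5/2 - 3) + 3) = -567/(-1/2 + 3) = -567/5/2 = -567*2/5 = -1134/5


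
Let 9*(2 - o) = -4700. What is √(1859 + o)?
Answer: √21449/3 ≈ 48.818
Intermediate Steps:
o = 4718/9 (o = 2 - ⅑*(-4700) = 2 + 4700/9 = 4718/9 ≈ 524.22)
√(1859 + o) = √(1859 + 4718/9) = √(21449/9) = √21449/3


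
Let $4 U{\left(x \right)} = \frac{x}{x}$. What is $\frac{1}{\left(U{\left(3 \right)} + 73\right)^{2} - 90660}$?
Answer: $- \frac{16}{1364711} \approx -1.1724 \cdot 10^{-5}$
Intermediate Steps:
$U{\left(x \right)} = \frac{1}{4}$ ($U{\left(x \right)} = \frac{x \frac{1}{x}}{4} = \frac{1}{4} \cdot 1 = \frac{1}{4}$)
$\frac{1}{\left(U{\left(3 \right)} + 73\right)^{2} - 90660} = \frac{1}{\left(\frac{1}{4} + 73\right)^{2} - 90660} = \frac{1}{\left(\frac{293}{4}\right)^{2} - 90660} = \frac{1}{\frac{85849}{16} - 90660} = \frac{1}{- \frac{1364711}{16}} = - \frac{16}{1364711}$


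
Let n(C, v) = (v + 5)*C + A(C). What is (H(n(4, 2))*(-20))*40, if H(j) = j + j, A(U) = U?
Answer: -51200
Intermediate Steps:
n(C, v) = C + C*(5 + v) (n(C, v) = (v + 5)*C + C = (5 + v)*C + C = C*(5 + v) + C = C + C*(5 + v))
H(j) = 2*j
(H(n(4, 2))*(-20))*40 = ((2*(4*(6 + 2)))*(-20))*40 = ((2*(4*8))*(-20))*40 = ((2*32)*(-20))*40 = (64*(-20))*40 = -1280*40 = -51200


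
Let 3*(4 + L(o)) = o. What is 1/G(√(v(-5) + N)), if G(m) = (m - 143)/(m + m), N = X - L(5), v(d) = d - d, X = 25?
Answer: -164/61265 - 286*√246/61265 ≈ -0.075895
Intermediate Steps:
L(o) = -4 + o/3
v(d) = 0
N = 82/3 (N = 25 - (-4 + (⅓)*5) = 25 - (-4 + 5/3) = 25 - 1*(-7/3) = 25 + 7/3 = 82/3 ≈ 27.333)
G(m) = (-143 + m)/(2*m) (G(m) = (-143 + m)/((2*m)) = (-143 + m)*(1/(2*m)) = (-143 + m)/(2*m))
1/G(√(v(-5) + N)) = 1/((-143 + √(0 + 82/3))/(2*(√(0 + 82/3)))) = 1/((-143 + √(82/3))/(2*(√(82/3)))) = 1/((-143 + √246/3)/(2*((√246/3)))) = 1/((√246/82)*(-143 + √246/3)/2) = 1/(√246*(-143 + √246/3)/164) = 2*√246/(3*(-143 + √246/3))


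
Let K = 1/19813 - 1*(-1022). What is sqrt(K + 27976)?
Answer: 5*sqrt(455332360435)/19813 ≈ 170.29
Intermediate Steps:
K = 20248887/19813 (K = 1/19813 + 1022 = 20248887/19813 ≈ 1022.0)
sqrt(K + 27976) = sqrt(20248887/19813 + 27976) = sqrt(574537375/19813) = 5*sqrt(455332360435)/19813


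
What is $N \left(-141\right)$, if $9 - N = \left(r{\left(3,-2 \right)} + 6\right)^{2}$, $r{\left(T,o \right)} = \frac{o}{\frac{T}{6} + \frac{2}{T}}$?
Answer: $\frac{64719}{49} \approx 1320.8$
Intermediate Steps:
$r{\left(T,o \right)} = \frac{o}{\frac{2}{T} + \frac{T}{6}}$ ($r{\left(T,o \right)} = \frac{o}{T \frac{1}{6} + \frac{2}{T}} = \frac{o}{\frac{T}{6} + \frac{2}{T}} = \frac{o}{\frac{2}{T} + \frac{T}{6}}$)
$N = - \frac{459}{49}$ ($N = 9 - \left(6 \cdot 3 \left(-2\right) \frac{1}{12 + 3^{2}} + 6\right)^{2} = 9 - \left(6 \cdot 3 \left(-2\right) \frac{1}{12 + 9} + 6\right)^{2} = 9 - \left(6 \cdot 3 \left(-2\right) \frac{1}{21} + 6\right)^{2} = 9 - \left(- \frac{12}{7} + 6\right)^{2} = 9 - \left(\frac{30}{7}\right)^{2} = 9 - \frac{900}{49} = - \frac{459}{49} \approx -9.3673$)
$N \left(-141\right) = \left(- \frac{459}{49}\right) \left(-141\right) = \frac{64719}{49}$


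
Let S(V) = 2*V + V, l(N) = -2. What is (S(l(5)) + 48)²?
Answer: 1764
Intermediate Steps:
S(V) = 3*V
(S(l(5)) + 48)² = (3*(-2) + 48)² = (-6 + 48)² = 42² = 1764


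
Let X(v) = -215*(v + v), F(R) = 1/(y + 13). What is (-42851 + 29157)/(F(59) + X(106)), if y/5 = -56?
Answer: 3656298/12169861 ≈ 0.30044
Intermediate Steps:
y = -280 (y = 5*(-56) = -280)
F(R) = -1/267 (F(R) = 1/(-280 + 13) = 1/(-267) = -1/267)
X(v) = -430*v
(-42851 + 29157)/(F(59) + X(106)) = (-42851 + 29157)/(-1/267 - 430*106) = -13694/(-1/267 - 45580) = -13694/(-12169861/267) = -13694*(-267/12169861) = 3656298/12169861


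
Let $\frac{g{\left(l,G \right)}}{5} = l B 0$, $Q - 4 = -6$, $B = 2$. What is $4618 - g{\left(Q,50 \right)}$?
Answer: $4618$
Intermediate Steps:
$Q = -2$ ($Q = 4 - 6 = -2$)
$g{\left(l,G \right)} = 0$ ($g{\left(l,G \right)} = 5 l 2 \cdot 0 = 5 \cdot 2 l 0 = 5 \cdot 0 = 0$)
$4618 - g{\left(Q,50 \right)} = 4618 - 0 = 4618 + 0 = 4618$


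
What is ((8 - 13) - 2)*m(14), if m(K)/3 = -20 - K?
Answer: 714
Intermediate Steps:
m(K) = -60 - 3*K (m(K) = 3*(-20 - K) = -60 - 3*K)
((8 - 13) - 2)*m(14) = ((8 - 13) - 2)*(-60 - 3*14) = (-5 - 2)*(-60 - 42) = -7*(-102) = 714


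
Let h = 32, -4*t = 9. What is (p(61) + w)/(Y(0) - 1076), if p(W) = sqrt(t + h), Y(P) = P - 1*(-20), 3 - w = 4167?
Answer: 347/88 - sqrt(119)/2112 ≈ 3.9380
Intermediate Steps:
w = -4164 (w = 3 - 1*4167 = 3 - 4167 = -4164)
t = -9/4 (t = -1/4*9 = -9/4 ≈ -2.2500)
Y(P) = 20 + P (Y(P) = P + 20 = 20 + P)
p(W) = sqrt(119)/2 (p(W) = sqrt(-9/4 + 32) = sqrt(119/4) = sqrt(119)/2)
(p(61) + w)/(Y(0) - 1076) = (sqrt(119)/2 - 4164)/((20 + 0) - 1076) = (-4164 + sqrt(119)/2)/(20 - 1076) = (-4164 + sqrt(119)/2)/(-1056) = (-4164 + sqrt(119)/2)*(-1/1056) = 347/88 - sqrt(119)/2112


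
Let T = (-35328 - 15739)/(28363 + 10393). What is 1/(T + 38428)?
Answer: 38756/1489264501 ≈ 2.6024e-5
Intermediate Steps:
T = -51067/38756 ≈ -1.3177
1/(T + 38428) = 1/(-51067/38756 + 38428) = 1/(1489264501/38756) = 38756/1489264501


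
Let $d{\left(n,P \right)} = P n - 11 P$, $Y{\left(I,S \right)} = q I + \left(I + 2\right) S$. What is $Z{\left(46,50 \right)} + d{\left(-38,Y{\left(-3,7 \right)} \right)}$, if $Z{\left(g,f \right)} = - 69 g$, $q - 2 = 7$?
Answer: $-1508$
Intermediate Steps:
$q = 9$ ($q = 2 + 7 = 9$)
$Y{\left(I,S \right)} = 9 I + S \left(2 + I\right)$ ($Y{\left(I,S \right)} = 9 I + \left(I + 2\right) S = 9 I + \left(2 + I\right) S = 9 I + S \left(2 + I\right)$)
$d{\left(n,P \right)} = - 11 P + P n$
$Z{\left(46,50 \right)} + d{\left(-38,Y{\left(-3,7 \right)} \right)} = \left(-69\right) 46 + \left(2 \cdot 7 + 9 \left(-3\right) - 21\right) \left(-11 - 38\right) = -3174 + \left(14 - 27 - 21\right) \left(-49\right) = -3174 - -1666 = -3174 + 1666 = -1508$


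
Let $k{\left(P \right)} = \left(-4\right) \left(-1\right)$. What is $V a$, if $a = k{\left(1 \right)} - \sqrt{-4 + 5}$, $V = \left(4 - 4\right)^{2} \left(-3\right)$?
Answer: $0$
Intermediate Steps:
$k{\left(P \right)} = 4$
$V = 0$ ($V = 0^{2} \left(-3\right) = 0 \left(-3\right) = 0$)
$a = 3$ ($a = 4 - \sqrt{-4 + 5} = 4 - \sqrt{1} = 4 - 1 = 3$)
$V a = 0 \cdot 3 = 0$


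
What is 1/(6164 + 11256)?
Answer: 1/17420 ≈ 5.7405e-5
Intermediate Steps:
1/(6164 + 11256) = 1/17420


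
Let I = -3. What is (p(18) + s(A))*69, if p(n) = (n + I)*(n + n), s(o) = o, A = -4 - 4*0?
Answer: 36984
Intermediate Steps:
A = -4 (A = -4 + 0 = -4)
p(n) = 2*n*(-3 + n) (p(n) = (n - 3)*(n + n) = (-3 + n)*(2*n) = 2*n*(-3 + n))
(p(18) + s(A))*69 = (2*18*(-3 + 18) - 4)*69 = (2*18*15 - 4)*69 = (540 - 4)*69 = 536*69 = 36984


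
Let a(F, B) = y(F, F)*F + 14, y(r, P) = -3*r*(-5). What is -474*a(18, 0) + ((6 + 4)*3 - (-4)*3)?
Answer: -2310234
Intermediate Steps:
y(r, P) = 15*r
a(F, B) = 14 + 15*F**2 (a(F, B) = (15*F)*F + 14 = 15*F**2 + 14 = 14 + 15*F**2)
-474*a(18, 0) + ((6 + 4)*3 - (-4)*3) = -474*(14 + 15*18**2) + ((6 + 4)*3 - (-4)*3) = -474*(14 + 15*324) + (10*3 - 1*(-12)) = -474*(14 + 4860) + (30 + 12) = -474*4874 + 42 = -2310276 + 42 = -2310234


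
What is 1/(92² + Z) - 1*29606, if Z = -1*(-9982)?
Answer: -546112275/18446 ≈ -29606.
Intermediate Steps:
Z = 9982
1/(92² + Z) - 1*29606 = 1/(92² + 9982) - 1*29606 = 1/(8464 + 9982) - 29606 = 1/18446 - 29606 = -546112275/18446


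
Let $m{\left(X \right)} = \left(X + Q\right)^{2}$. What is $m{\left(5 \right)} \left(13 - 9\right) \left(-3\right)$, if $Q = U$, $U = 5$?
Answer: $-1200$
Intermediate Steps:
$Q = 5$
$m{\left(X \right)} = \left(5 + X\right)^{2}$ ($m{\left(X \right)} = \left(X + 5\right)^{2} = \left(5 + X\right)^{2}$)
$m{\left(5 \right)} \left(13 - 9\right) \left(-3\right) = \left(5 + 5\right)^{2} \left(13 - 9\right) \left(-3\right) = 10^{2} \cdot 4 \left(-3\right) = 100 \cdot 4 \left(-3\right) = 400 \left(-3\right) = -1200$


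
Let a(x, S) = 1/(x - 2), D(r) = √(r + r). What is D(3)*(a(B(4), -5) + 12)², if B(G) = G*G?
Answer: 28561*√6/196 ≈ 356.94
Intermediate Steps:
D(r) = √2*√r (D(r) = √(2*r) = √2*√r)
B(G) = G²
a(x, S) = 1/(-2 + x)
D(3)*(a(B(4), -5) + 12)² = (√2*√3)*(1/(-2 + 4²) + 12)² = √6*(1/(-2 + 16) + 12)² = √6*(1/14 + 12)² = √6*(169/14)² = √6*(28561/196) = 28561*√6/196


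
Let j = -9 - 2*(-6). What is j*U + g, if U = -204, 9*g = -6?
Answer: -1838/3 ≈ -612.67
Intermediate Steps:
j = 3 (j = -9 + 12 = 3)
g = -2/3 (g = (1/9)*(-6) = -2/3 ≈ -0.66667)
j*U + g = 3*(-204) - 2/3 = -612 - 2/3 = -1838/3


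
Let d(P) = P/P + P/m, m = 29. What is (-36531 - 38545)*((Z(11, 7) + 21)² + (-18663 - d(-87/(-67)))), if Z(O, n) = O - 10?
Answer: 91447297788/67 ≈ 1.3649e+9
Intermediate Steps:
Z(O, n) = -10 + O
d(P) = 1 + P/29 (d(P) = P/P + P/29 = 1 + P*(1/29) = 1 + P/29)
(-36531 - 38545)*((Z(11, 7) + 21)² + (-18663 - d(-87/(-67)))) = (-36531 - 38545)*(((-10 + 11) + 21)² + (-18663 - (1 + (-87/(-67))/29))) = -75076*((1 + 21)² + (-18663 - (1 + (-87*(-1/67))/29))) = -75076*(22² + (-18663 - (1 + (1/29)*(87/67)))) = -75076*(484 + (-18663 - (1 + 3/67))) = -75076*(484 + (-18663 - 1*70/67)) = -75076*(484 + (-18663 - 70/67)) = -75076*(484 - 1250491/67) = -75076*(-1218063/67) = 91447297788/67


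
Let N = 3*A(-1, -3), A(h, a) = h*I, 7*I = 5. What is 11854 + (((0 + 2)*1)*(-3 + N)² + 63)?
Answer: 586525/49 ≈ 11970.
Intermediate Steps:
I = 5/7 (I = (⅐)*5 = 5/7 ≈ 0.71429)
A(h, a) = 5*h/7 (A(h, a) = h*(5/7) = 5*h/7)
N = -15/7 (N = 3*((5/7)*(-1)) = 3*(-5/7) = -15/7 ≈ -2.1429)
11854 + (((0 + 2)*1)*(-3 + N)² + 63) = 11854 + (((0 + 2)*1)*(-3 - 15/7)² + 63) = 11854 + ((2*1)*(-36/7)² + 63) = 11854 + (2*(1296/49) + 63) = 11854 + (2592/49 + 63) = 11854 + 5679/49 = 586525/49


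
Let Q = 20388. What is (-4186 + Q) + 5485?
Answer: 21687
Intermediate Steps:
(-4186 + Q) + 5485 = (-4186 + 20388) + 5485 = 16202 + 5485 = 21687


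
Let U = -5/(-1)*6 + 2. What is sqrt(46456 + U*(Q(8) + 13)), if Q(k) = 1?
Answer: 2*sqrt(11726) ≈ 216.57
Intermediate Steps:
U = 32 (U = -5*(-1)*6 + 2 = 5*6 + 2 = 30 + 2 = 32)
sqrt(46456 + U*(Q(8) + 13)) = sqrt(46456 + 32*(1 + 13)) = sqrt(46456 + 32*14) = sqrt(46456 + 448) = sqrt(46904) = 2*sqrt(11726)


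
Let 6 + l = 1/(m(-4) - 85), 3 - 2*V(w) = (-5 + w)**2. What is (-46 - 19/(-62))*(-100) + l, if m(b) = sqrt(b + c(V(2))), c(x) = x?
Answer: 1023065013/224192 - I*sqrt(7)/7232 ≈ 4563.3 - 0.00036584*I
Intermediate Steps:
V(w) = 3/2 - (-5 + w)**2/2
m(b) = sqrt(-3 + b) (m(b) = sqrt(b + (3/2 - (-5 + 2)**2/2)) = sqrt(b + (3/2 - 1/2*(-3)**2)) = sqrt(b + (3/2 - 1/2*9)) = sqrt(b + (3/2 - 9/2)) = sqrt(b - 3) = sqrt(-3 + b))
l = -6 + 1/(-85 + I*sqrt(7)) (l = -6 + 1/(sqrt(-3 - 4) - 85) = -6 + 1/(sqrt(-7) - 85) = -6 + 1/(I*sqrt(7) - 85) = -6 + 1/(-85 + I*sqrt(7)) ≈ -6.0117 - 0.00036584*I)
(-46 - 19/(-62))*(-100) + l = (-46 - 19/(-62))*(-100) + (-43477/7232 - I*sqrt(7)/7232) = (-46 - 19*(-1/62))*(-100) + (-43477/7232 - I*sqrt(7)/7232) = (-46 + 19/62)*(-100) + (-43477/7232 - I*sqrt(7)/7232) = -2833/62*(-100) + (-43477/7232 - I*sqrt(7)/7232) = 141650/31 + (-43477/7232 - I*sqrt(7)/7232) = 1023065013/224192 - I*sqrt(7)/7232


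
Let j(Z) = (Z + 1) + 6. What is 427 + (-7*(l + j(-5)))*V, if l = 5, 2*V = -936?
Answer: 23359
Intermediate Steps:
V = -468 (V = (½)*(-936) = -468)
j(Z) = 7 + Z (j(Z) = (1 + Z) + 6 = 7 + Z)
427 + (-7*(l + j(-5)))*V = 427 - 7*(5 + (7 - 5))*(-468) = 427 - 7*(5 + 2)*(-468) = 427 - 7*7*(-468) = 427 - 49*(-468) = 427 + 22932 = 23359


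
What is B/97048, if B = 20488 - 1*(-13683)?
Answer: 34171/97048 ≈ 0.35210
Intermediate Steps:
B = 34171 (B = 20488 + 13683 = 34171)
B/97048 = 34171/97048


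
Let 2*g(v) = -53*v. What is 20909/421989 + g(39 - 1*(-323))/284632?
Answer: 1903230011/120111573048 ≈ 0.015846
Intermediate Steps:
g(v) = -53*v/2 (g(v) = (-53*v)/2 = -53*v/2)
20909/421989 + g(39 - 1*(-323))/284632 = 20909/421989 - 53*(39 - 1*(-323))/2/284632 = 20909*(1/421989) - 53*(39 + 323)/2*(1/284632) = 20909/421989 - 53/2*362*(1/284632) = 20909/421989 - 9593*1/284632 = 20909/421989 - 9593/284632 = 1903230011/120111573048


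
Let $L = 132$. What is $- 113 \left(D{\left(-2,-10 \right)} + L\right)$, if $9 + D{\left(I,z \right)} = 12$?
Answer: $-15255$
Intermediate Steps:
$D{\left(I,z \right)} = 3$ ($D{\left(I,z \right)} = -9 + 12 = 3$)
$- 113 \left(D{\left(-2,-10 \right)} + L\right) = - 113 \left(3 + 132\right) = \left(-113\right) 135 = -15255$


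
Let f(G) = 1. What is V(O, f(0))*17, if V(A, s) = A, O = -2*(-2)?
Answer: 68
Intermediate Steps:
O = 4
V(O, f(0))*17 = 4*17 = 68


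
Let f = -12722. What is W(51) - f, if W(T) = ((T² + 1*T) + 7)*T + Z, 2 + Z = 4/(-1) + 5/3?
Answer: 444980/3 ≈ 1.4833e+5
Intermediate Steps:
Z = -13/3 (Z = -2 + (4/(-1) + 5/3) = -2 + (4*(-1) + 5*(⅓)) = -2 + (-4 + 5/3) = -2 - 7/3 = -13/3 ≈ -4.3333)
W(T) = -13/3 + T*(7 + T + T²) (W(T) = ((T² + 1*T) + 7)*T - 13/3 = ((T² + T) + 7)*T - 13/3 = ((T + T²) + 7)*T - 13/3 = (7 + T + T²)*T - 13/3 = T*(7 + T + T²) - 13/3 = -13/3 + T*(7 + T + T²))
W(51) - f = (-13/3 + 51² + 51³ + 7*51) - 1*(-12722) = (-13/3 + 2601 + 132651 + 357) + 12722 = 406814/3 + 12722 = 444980/3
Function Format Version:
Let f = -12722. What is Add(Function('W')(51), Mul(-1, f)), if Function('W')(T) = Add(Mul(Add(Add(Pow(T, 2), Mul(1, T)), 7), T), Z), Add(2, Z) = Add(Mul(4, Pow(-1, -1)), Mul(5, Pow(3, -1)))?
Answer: Rational(444980, 3) ≈ 1.4833e+5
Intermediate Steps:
Z = Rational(-13, 3) (Z = Add(-2, Add(Mul(4, Pow(-1, -1)), Mul(5, Pow(3, -1)))) = Add(-2, Add(Mul(4, -1), Mul(5, Rational(1, 3)))) = Add(-2, Add(-4, Rational(5, 3))) = Add(-2, Rational(-7, 3)) = Rational(-13, 3) ≈ -4.3333)
Function('W')(T) = Add(Rational(-13, 3), Mul(T, Add(7, T, Pow(T, 2)))) (Function('W')(T) = Add(Mul(Add(Add(Pow(T, 2), Mul(1, T)), 7), T), Rational(-13, 3)) = Add(Mul(Add(Add(Pow(T, 2), T), 7), T), Rational(-13, 3)) = Add(Mul(Add(Add(T, Pow(T, 2)), 7), T), Rational(-13, 3)) = Add(Mul(Add(7, T, Pow(T, 2)), T), Rational(-13, 3)) = Add(Mul(T, Add(7, T, Pow(T, 2))), Rational(-13, 3)) = Add(Rational(-13, 3), Mul(T, Add(7, T, Pow(T, 2)))))
Add(Function('W')(51), Mul(-1, f)) = Add(Add(Rational(-13, 3), Pow(51, 2), Pow(51, 3), Mul(7, 51)), Mul(-1, -12722)) = Add(Add(Rational(-13, 3), 2601, 132651, 357), 12722) = Add(Rational(406814, 3), 12722) = Rational(444980, 3)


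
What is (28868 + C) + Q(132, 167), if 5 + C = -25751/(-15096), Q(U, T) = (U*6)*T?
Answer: 2432398943/15096 ≈ 1.6113e+5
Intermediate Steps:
Q(U, T) = 6*T*U (Q(U, T) = (6*U)*T = 6*T*U)
C = -49729/15096 (C = -5 - 25751/(-15096) = -5 - 25751*(-1/15096) = -5 + 25751/15096 = -49729/15096 ≈ -3.2942)
(28868 + C) + Q(132, 167) = (28868 - 49729/15096) + 6*167*132 = 435741599/15096 + 132264 = 2432398943/15096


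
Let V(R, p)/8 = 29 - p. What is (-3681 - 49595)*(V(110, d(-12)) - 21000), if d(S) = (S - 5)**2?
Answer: 1229610080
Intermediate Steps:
d(S) = (-5 + S)**2
V(R, p) = 232 - 8*p (V(R, p) = 8*(29 - p) = 232 - 8*p)
(-3681 - 49595)*(V(110, d(-12)) - 21000) = (-3681 - 49595)*((232 - 8*(-5 - 12)**2) - 21000) = -53276*((232 - 8*(-17)**2) - 21000) = -53276*((232 - 8*289) - 21000) = -53276*((232 - 2312) - 21000) = -53276*(-2080 - 21000) = -53276*(-23080) = 1229610080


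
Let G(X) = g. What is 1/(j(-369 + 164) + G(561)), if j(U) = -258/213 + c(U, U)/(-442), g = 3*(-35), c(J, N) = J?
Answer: -31382/3318567 ≈ -0.0094565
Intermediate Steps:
g = -105
G(X) = -105
j(U) = -86/71 - U/442 (j(U) = -258/213 + U/(-442) = -258*1/213 + U*(-1/442) = -86/71 - U/442)
1/(j(-369 + 164) + G(561)) = 1/((-86/71 - (-369 + 164)/442) - 105) = 1/((-86/71 - 1/442*(-205)) - 105) = 1/((-86/71 + 205/442) - 105) = 1/(-23457/31382 - 105) = 1/(-3318567/31382) = -31382/3318567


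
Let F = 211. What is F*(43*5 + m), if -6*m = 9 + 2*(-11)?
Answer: 274933/6 ≈ 45822.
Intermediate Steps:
m = 13/6 (m = -(9 + 2*(-11))/6 = -(9 - 22)/6 = -⅙*(-13) = 13/6 ≈ 2.1667)
F*(43*5 + m) = 211*(43*5 + 13/6) = 211*(215 + 13/6) = 211*(1303/6) = 274933/6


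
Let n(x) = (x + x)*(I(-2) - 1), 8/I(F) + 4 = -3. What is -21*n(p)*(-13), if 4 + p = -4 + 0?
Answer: 9360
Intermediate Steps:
I(F) = -8/7 (I(F) = 8/(-4 - 3) = 8/(-7) = 8*(-⅐) = -8/7)
p = -8 (p = -4 + (-4 + 0) = -4 - 4 = -8)
n(x) = -30*x/7 (n(x) = (x + x)*(-8/7 - 1) = (2*x)*(-15/7) = -30*x/7)
-21*n(p)*(-13) = -(-90)*(-8)*(-13) = -21*240/7*(-13) = -720*(-13) = 9360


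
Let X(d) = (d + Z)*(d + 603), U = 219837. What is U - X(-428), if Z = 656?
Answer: 179937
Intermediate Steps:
X(d) = (603 + d)*(656 + d) (X(d) = (d + 656)*(d + 603) = (656 + d)*(603 + d) = (603 + d)*(656 + d))
U - X(-428) = 219837 - (395568 + (-428)² + 1259*(-428)) = 219837 - (395568 + 183184 - 538852) = 219837 - 1*39900 = 219837 - 39900 = 179937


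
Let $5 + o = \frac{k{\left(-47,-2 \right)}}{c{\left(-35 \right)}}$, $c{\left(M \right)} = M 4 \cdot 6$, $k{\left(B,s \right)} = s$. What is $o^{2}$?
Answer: $\frac{4405801}{176400} \approx 24.976$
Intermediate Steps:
$c{\left(M \right)} = 24 M$ ($c{\left(M \right)} = 4 M 6 = 24 M$)
$o = - \frac{2099}{420}$ ($o = -5 - \frac{2}{24 \left(-35\right)} = -5 - \frac{2}{-840} = -5 - - \frac{1}{420} = -5 + \frac{1}{420} = - \frac{2099}{420} \approx -4.9976$)
$o^{2} = \left(- \frac{2099}{420}\right)^{2} = \frac{4405801}{176400}$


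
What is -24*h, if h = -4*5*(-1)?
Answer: -480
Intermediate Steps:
h = 20 (h = -20*(-1) = 20)
-24*h = -24*20 = -480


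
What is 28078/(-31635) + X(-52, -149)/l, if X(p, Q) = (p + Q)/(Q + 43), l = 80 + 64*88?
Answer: -5664694727/6384702240 ≈ -0.88723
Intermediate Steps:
l = 5712 (l = 80 + 5632 = 5712)
X(p, Q) = (Q + p)/(43 + Q)
28078/(-31635) + X(-52, -149)/l = 28078/(-31635) + ((-149 - 52)/(43 - 149))/5712 = 28078*(-1/31635) + (-201/(-106))*(1/5712) = -28078/31635 - 1/106*(-201)*(1/5712) = -28078/31635 + (201/106)*(1/5712) = -28078/31635 + 67/201824 = -5664694727/6384702240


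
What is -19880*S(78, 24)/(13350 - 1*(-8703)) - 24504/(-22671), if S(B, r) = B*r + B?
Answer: -97591511032/55551507 ≈ -1756.8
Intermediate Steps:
S(B, r) = B + B*r
-19880*S(78, 24)/(13350 - 1*(-8703)) - 24504/(-22671) = -19880*78*(1 + 24)/(13350 - 1*(-8703)) - 24504/(-22671) = -19880*1950/(13350 + 8703) - 24504*(-1/22671) = -19880/(22053/1950) + 8168/7557 = -19880/(22053*(1/1950)) + 8168/7557 = -19880/7351/650 + 8168/7557 = -19880*650/7351 + 8168/7557 = -12922000/7351 + 8168/7557 = -97591511032/55551507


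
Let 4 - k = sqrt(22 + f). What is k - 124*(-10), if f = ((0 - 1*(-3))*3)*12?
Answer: 1244 - sqrt(130) ≈ 1232.6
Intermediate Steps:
f = 108 (f = ((0 + 3)*3)*12 = (3*3)*12 = 9*12 = 108)
k = 4 - sqrt(130) (k = 4 - sqrt(22 + 108) = 4 - sqrt(130) ≈ -7.4018)
k - 124*(-10) = (4 - sqrt(130)) - 124*(-10) = (4 - sqrt(130)) + 1240 = 1244 - sqrt(130)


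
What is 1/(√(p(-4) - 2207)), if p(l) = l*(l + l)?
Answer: -I*√87/435 ≈ -0.021442*I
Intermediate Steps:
p(l) = 2*l² (p(l) = l*(2*l) = 2*l²)
1/(√(p(-4) - 2207)) = 1/(√(2*(-4)² - 2207)) = 1/(√(2*16 - 2207)) = 1/(√(32 - 2207)) = 1/(√(-2175)) = 1/(5*I*√87) = -I*√87/435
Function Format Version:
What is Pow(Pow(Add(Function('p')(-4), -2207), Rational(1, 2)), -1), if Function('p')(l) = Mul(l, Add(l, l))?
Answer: Mul(Rational(-1, 435), I, Pow(87, Rational(1, 2))) ≈ Mul(-0.021442, I)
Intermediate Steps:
Function('p')(l) = Mul(2, Pow(l, 2)) (Function('p')(l) = Mul(l, Mul(2, l)) = Mul(2, Pow(l, 2)))
Pow(Pow(Add(Function('p')(-4), -2207), Rational(1, 2)), -1) = Pow(Pow(Add(Mul(2, Pow(-4, 2)), -2207), Rational(1, 2)), -1) = Pow(Pow(Add(Mul(2, 16), -2207), Rational(1, 2)), -1) = Pow(Pow(Add(32, -2207), Rational(1, 2)), -1) = Pow(Pow(-2175, Rational(1, 2)), -1) = Pow(Mul(5, I, Pow(87, Rational(1, 2))), -1) = Mul(Rational(-1, 435), I, Pow(87, Rational(1, 2)))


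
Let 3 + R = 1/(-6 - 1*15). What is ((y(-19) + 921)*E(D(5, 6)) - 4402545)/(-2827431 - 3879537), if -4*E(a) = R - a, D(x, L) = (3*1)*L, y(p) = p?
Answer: 46176887/70423164 ≈ 0.65571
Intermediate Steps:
R = -64/21 (R = -3 + 1/(-6 - 1*15) = -3 + 1/(-6 - 15) = -3 + 1/(-21) = -3 - 1/21 = -64/21 ≈ -3.0476)
D(x, L) = 3*L
E(a) = 16/21 + a/4 (E(a) = -(-64/21 - a)/4 = 16/21 + a/4)
((y(-19) + 921)*E(D(5, 6)) - 4402545)/(-2827431 - 3879537) = ((-19 + 921)*(16/21 + (3*6)/4) - 4402545)/(-2827431 - 3879537) = (902*(16/21 + (¼)*18) - 4402545)/(-6706968) = (902*(16/21 + 9/2) - 4402545)*(-1/6706968) = (902*(221/42) - 4402545)*(-1/6706968) = (99671/21 - 4402545)*(-1/6706968) = -92353774/21*(-1/6706968) = 46176887/70423164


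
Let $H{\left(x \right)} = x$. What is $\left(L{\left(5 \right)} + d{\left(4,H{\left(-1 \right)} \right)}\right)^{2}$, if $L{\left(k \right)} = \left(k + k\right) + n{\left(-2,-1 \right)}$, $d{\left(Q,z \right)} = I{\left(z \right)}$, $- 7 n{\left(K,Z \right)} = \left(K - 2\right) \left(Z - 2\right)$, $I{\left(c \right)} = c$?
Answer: $\frac{2601}{49} \approx 53.082$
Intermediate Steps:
$n{\left(K,Z \right)} = - \frac{\left(-2 + K\right) \left(-2 + Z\right)}{7}$ ($n{\left(K,Z \right)} = - \frac{\left(K - 2\right) \left(Z - 2\right)}{7} = - \frac{\left(-2 + K\right) \left(-2 + Z\right)}{7}$)
$d{\left(Q,z \right)} = z$
$L{\left(k \right)} = - \frac{12}{7} + 2 k$ ($L{\left(k \right)} = \left(k + k\right) + \left(- \frac{4}{7} + \frac{2}{7} \left(-2\right) + \frac{2}{7} \left(-1\right) - \left(- \frac{2}{7}\right) \left(-1\right)\right) = 2 k - \frac{12}{7} = - \frac{12}{7} + 2 k$)
$\left(L{\left(5 \right)} + d{\left(4,H{\left(-1 \right)} \right)}\right)^{2} = \left(\left(- \frac{12}{7} + 2 \cdot 5\right) - 1\right)^{2} = \left(\left(- \frac{12}{7} + 10\right) - 1\right)^{2} = \left(\frac{58}{7} - 1\right)^{2} = \left(\frac{51}{7}\right)^{2} = \frac{2601}{49}$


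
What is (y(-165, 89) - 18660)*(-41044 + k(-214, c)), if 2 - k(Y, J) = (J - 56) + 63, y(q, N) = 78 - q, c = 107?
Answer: 757970052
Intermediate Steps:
k(Y, J) = -5 - J (k(Y, J) = 2 - ((J - 56) + 63) = 2 - ((-56 + J) + 63) = 2 - (7 + J) = 2 + (-7 - J) = -5 - J)
(y(-165, 89) - 18660)*(-41044 + k(-214, c)) = ((78 - 1*(-165)) - 18660)*(-41044 + (-5 - 1*107)) = ((78 + 165) - 18660)*(-41044 + (-5 - 107)) = (243 - 18660)*(-41044 - 112) = -18417*(-41156) = 757970052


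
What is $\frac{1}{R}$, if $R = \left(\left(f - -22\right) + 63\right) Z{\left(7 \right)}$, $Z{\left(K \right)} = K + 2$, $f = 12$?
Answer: $\frac{1}{873} \approx 0.0011455$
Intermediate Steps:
$Z{\left(K \right)} = 2 + K$
$R = 873$ ($R = \left(\left(12 - -22\right) + 63\right) \left(2 + 7\right) = \left(\left(12 + 22\right) + 63\right) 9 = \left(34 + 63\right) 9 = 97 \cdot 9 = 873$)
$\frac{1}{R} = \frac{1}{873}$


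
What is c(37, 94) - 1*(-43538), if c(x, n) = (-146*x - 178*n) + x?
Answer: 21441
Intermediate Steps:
c(x, n) = -178*n - 145*x (c(x, n) = (-178*n - 146*x) + x = -178*n - 145*x)
c(37, 94) - 1*(-43538) = (-178*94 - 145*37) - 1*(-43538) = (-16732 - 5365) + 43538 = -22097 + 43538 = 21441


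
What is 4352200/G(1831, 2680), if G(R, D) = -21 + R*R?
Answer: 217610/167627 ≈ 1.2982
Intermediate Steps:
G(R, D) = -21 + R²
4352200/G(1831, 2680) = 4352200/(-21 + 1831²) = 4352200/(-21 + 3352561) = 4352200/3352540 = 4352200*(1/3352540) = 217610/167627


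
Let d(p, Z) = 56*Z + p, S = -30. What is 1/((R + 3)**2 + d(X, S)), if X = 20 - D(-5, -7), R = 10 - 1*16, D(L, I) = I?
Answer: -1/1644 ≈ -0.00060827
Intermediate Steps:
R = -6 (R = 10 - 16 = -6)
X = 27 (X = 20 - 1*(-7) = 20 + 7 = 27)
d(p, Z) = p + 56*Z
1/((R + 3)**2 + d(X, S)) = 1/((-6 + 3)**2 + (27 + 56*(-30))) = 1/((-3)**2 + (27 - 1680)) = 1/(9 - 1653) = 1/(-1644) = -1/1644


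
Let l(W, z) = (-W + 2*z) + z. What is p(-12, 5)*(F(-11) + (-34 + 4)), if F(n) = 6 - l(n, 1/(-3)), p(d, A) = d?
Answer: 408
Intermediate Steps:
l(W, z) = -W + 3*z
F(n) = 7 + n (F(n) = 6 - (-n + 3/(-3)) = 6 - (-n + 3*(-1/3)) = 6 - (-n - 1) = 6 - (-1 - n) = 6 + (1 + n) = 7 + n)
p(-12, 5)*(F(-11) + (-34 + 4)) = -12*((7 - 11) + (-34 + 4)) = -12*(-4 - 30) = -12*(-34) = 408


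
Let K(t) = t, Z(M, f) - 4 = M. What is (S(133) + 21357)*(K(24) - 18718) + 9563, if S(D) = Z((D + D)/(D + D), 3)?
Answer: -399331665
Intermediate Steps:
Z(M, f) = 4 + M
S(D) = 5 (S(D) = 4 + (D + D)/(D + D) = 4 + (2*D)/((2*D)) = 4 + (2*D)*(1/(2*D)) = 4 + 1 = 5)
(S(133) + 21357)*(K(24) - 18718) + 9563 = (5 + 21357)*(24 - 18718) + 9563 = 21362*(-18694) + 9563 = -399341228 + 9563 = -399331665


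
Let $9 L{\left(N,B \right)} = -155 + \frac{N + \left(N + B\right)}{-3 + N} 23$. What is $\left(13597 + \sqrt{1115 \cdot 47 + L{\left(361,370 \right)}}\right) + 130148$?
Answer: $143745 + \frac{2 \sqrt{3777314743}}{537} \approx 1.4397 \cdot 10^{5}$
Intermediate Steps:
$L{\left(N,B \right)} = - \frac{155}{9} + \frac{23 \left(B + 2 N\right)}{9 \left(-3 + N\right)}$ ($L{\left(N,B \right)} = \frac{-155 + \frac{N + \left(N + B\right)}{-3 + N} 23}{9} = \frac{-155 + \frac{N + \left(B + N\right)}{-3 + N} 23}{9} = \frac{-155 + \frac{B + 2 N}{-3 + N} 23}{9} = \frac{-155 + \frac{23 \left(B + 2 N\right)}{-3 + N}}{9} = - \frac{155}{9} + \frac{23 \left(B + 2 N\right)}{9 \left(-3 + N\right)}$)
$\left(13597 + \sqrt{1115 \cdot 47 + L{\left(361,370 \right)}}\right) + 130148 = \left(13597 + \sqrt{1115 \cdot 47 + \frac{465 - 39349 + 23 \cdot 370}{9 \left(-3 + 361\right)}}\right) + 130148 = \left(13597 + \sqrt{52405 + \frac{465 - 39349 + 8510}{9 \cdot 358}}\right) + 130148 = \left(13597 + \sqrt{52405 + \frac{1}{9} \cdot \frac{1}{358} \left(-30374\right)}\right) + 130148 = \left(13597 + \sqrt{52405 - \frac{15187}{1611}}\right) + 130148 = \left(13597 + \sqrt{\frac{84409268}{1611}}\right) + 130148 = \left(13597 + \frac{2 \sqrt{3777314743}}{537}\right) + 130148 = 143745 + \frac{2 \sqrt{3777314743}}{537}$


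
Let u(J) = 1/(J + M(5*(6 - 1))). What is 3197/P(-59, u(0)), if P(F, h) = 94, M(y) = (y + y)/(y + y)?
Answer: 3197/94 ≈ 34.011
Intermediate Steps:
M(y) = 1 (M(y) = (2*y)/((2*y)) = (2*y)*(1/(2*y)) = 1)
u(J) = 1/(1 + J) (u(J) = 1/(J + 1) = 1/(1 + J))
3197/P(-59, u(0)) = 3197/94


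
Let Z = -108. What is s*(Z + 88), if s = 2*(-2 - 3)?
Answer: 200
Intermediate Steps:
s = -10 (s = 2*(-5) = -10)
s*(Z + 88) = -10*(-108 + 88) = -10*(-20) = 200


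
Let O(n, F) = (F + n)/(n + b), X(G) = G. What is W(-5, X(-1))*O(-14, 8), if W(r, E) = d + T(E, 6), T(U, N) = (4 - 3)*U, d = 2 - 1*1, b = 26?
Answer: 0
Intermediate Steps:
d = 1 (d = 2 - 1 = 1)
T(U, N) = U (T(U, N) = 1*U = U)
O(n, F) = (F + n)/(26 + n) (O(n, F) = (F + n)/(n + 26) = (F + n)/(26 + n))
W(r, E) = 1 + E
W(-5, X(-1))*O(-14, 8) = (1 - 1)*((8 - 14)/(26 - 14)) = 0*(-6/12) = 0*((1/12)*(-6)) = 0*(-1/2) = 0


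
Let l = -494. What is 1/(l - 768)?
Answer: -1/1262 ≈ -0.00079239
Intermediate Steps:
1/(l - 768) = 1/(-494 - 768) = 1/(-1262) = -1/1262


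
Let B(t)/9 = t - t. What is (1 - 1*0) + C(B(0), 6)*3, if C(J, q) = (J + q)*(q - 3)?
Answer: 55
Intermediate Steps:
B(t) = 0 (B(t) = 9*(t - t) = 9*0 = 0)
C(J, q) = (-3 + q)*(J + q) (C(J, q) = (J + q)*(-3 + q) = (-3 + q)*(J + q))
(1 - 1*0) + C(B(0), 6)*3 = (1 - 1*0) + (6**2 - 3*0 - 3*6 + 0*6)*3 = (1 + 0) + (36 + 0 - 18 + 0)*3 = 1 + 18*3 = 1 + 54 = 55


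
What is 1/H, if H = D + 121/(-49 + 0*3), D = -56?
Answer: -49/2865 ≈ -0.017103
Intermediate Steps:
H = -2865/49 (H = -56 + 121/(-49 + 0*3) = -56 + 121/(-49 + 0) = -56 + 121/(-49) = -56 + 121*(-1/49) = -56 - 121/49 = -2865/49 ≈ -58.469)
1/H = 1/(-2865/49) = -49/2865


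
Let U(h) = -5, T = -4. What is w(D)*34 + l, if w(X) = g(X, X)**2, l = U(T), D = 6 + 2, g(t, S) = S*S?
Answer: 139259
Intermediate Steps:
g(t, S) = S**2
D = 8
l = -5
w(X) = X**4 (w(X) = (X**2)**2 = X**4)
w(D)*34 + l = 8**4*34 - 5 = 4096*34 - 5 = 139264 - 5 = 139259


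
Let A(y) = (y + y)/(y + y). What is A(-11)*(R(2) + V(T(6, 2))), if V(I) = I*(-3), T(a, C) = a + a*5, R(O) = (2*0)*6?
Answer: -108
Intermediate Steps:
R(O) = 0 (R(O) = 0*6 = 0)
T(a, C) = 6*a (T(a, C) = a + 5*a = 6*a)
V(I) = -3*I
A(y) = 1 (A(y) = (2*y)/((2*y)) = (2*y)*(1/(2*y)) = 1)
A(-11)*(R(2) + V(T(6, 2))) = 1*(0 - 18*6) = 1*(0 - 3*36) = 1*(0 - 108) = 1*(-108) = -108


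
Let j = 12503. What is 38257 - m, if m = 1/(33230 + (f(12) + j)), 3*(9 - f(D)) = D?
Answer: 1749798665/45738 ≈ 38257.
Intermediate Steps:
f(D) = 9 - D/3
m = 1/45738 (m = 1/(33230 + ((9 - 1/3*12) + 12503)) = 1/(33230 + ((9 - 4) + 12503)) = 1/(33230 + (5 + 12503)) = 1/(33230 + 12508) = 1/45738 ≈ 2.1864e-5)
38257 - m = 38257 - 1*1/45738 = 38257 - 1/45738 = 1749798665/45738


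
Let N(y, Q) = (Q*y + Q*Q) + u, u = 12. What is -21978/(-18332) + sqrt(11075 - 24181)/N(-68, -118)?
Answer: 10989/9166 + I*sqrt(13106)/21960 ≈ 1.1989 + 0.0052132*I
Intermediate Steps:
N(y, Q) = 12 + Q**2 + Q*y (N(y, Q) = (Q*y + Q*Q) + 12 = (Q*y + Q**2) + 12 = (Q**2 + Q*y) + 12 = 12 + Q**2 + Q*y)
-21978/(-18332) + sqrt(11075 - 24181)/N(-68, -118) = -21978/(-18332) + sqrt(11075 - 24181)/(12 + (-118)**2 - 118*(-68)) = -21978*(-1/18332) + sqrt(-13106)/(12 + 13924 + 8024) = 10989/9166 + (I*sqrt(13106))/21960 = 10989/9166 + (I*sqrt(13106))*(1/21960) = 10989/9166 + I*sqrt(13106)/21960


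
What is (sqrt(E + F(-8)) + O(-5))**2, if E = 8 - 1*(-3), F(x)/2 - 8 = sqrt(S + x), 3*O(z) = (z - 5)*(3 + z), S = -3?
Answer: (20 + 3*sqrt(27 + 2*I*sqrt(11)))**2/9 ≈ 141.24 + 15.081*I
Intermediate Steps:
O(z) = (-5 + z)*(3 + z)/3 (O(z) = ((z - 5)*(3 + z))/3 = ((-5 + z)*(3 + z))/3 = (-5 + z)*(3 + z)/3)
F(x) = 16 + 2*sqrt(-3 + x)
E = 11 (E = 8 + 3 = 11)
(sqrt(E + F(-8)) + O(-5))**2 = (sqrt(11 + (16 + 2*sqrt(-3 - 8))) + (-5 - 2/3*(-5) + (1/3)*(-5)**2))**2 = (sqrt(11 + (16 + 2*sqrt(-11))) + (-5 + 10/3 + (1/3)*25))**2 = (sqrt(11 + (16 + 2*(I*sqrt(11)))) + (-5 + 10/3 + 25/3))**2 = (sqrt(11 + (16 + 2*I*sqrt(11))) + 20/3)**2 = (sqrt(27 + 2*I*sqrt(11)) + 20/3)**2 = (20/3 + sqrt(27 + 2*I*sqrt(11)))**2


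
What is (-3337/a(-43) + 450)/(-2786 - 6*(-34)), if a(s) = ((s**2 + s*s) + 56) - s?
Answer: -1705313/9803854 ≈ -0.17394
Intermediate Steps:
a(s) = 56 - s + 2*s**2 (a(s) = ((s**2 + s**2) + 56) - s = (2*s**2 + 56) - s = (56 + 2*s**2) - s = 56 - s + 2*s**2)
(-3337/a(-43) + 450)/(-2786 - 6*(-34)) = (-3337/(56 - 1*(-43) + 2*(-43)**2) + 450)/(-2786 - 6*(-34)) = (-3337/(56 + 43 + 2*1849) + 450)/(-2786 + 204) = (-3337/(56 + 43 + 3698) + 450)/(-2582) = (-3337/3797 + 450)*(-1/2582) = (1705313/3797)*(-1/2582) = -1705313/9803854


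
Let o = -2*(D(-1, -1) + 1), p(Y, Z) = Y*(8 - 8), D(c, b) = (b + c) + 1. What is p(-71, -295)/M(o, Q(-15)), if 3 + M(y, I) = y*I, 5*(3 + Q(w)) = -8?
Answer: 0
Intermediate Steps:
D(c, b) = 1 + b + c
Q(w) = -23/5 (Q(w) = -3 + (⅕)*(-8) = -3 - 8/5 = -23/5)
p(Y, Z) = 0 (p(Y, Z) = Y*0 = 0)
o = 0 (o = -2*((1 - 1 - 1) + 1) = -2*(-1 + 1) = -2*0 = 0)
M(y, I) = -3 + I*y (M(y, I) = -3 + y*I = -3 + I*y)
p(-71, -295)/M(o, Q(-15)) = 0/(-3 - 23/5*0) = 0/(-3 + 0) = 0/(-3) = 0*(-⅓) = 0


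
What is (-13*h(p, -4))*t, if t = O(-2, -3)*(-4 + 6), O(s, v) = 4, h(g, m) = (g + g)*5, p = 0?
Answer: 0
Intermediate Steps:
h(g, m) = 10*g (h(g, m) = (2*g)*5 = 10*g)
t = 8 (t = 4*(-4 + 6) = 4*2 = 8)
(-13*h(p, -4))*t = -130*0*8 = -13*0*8 = 0*8 = 0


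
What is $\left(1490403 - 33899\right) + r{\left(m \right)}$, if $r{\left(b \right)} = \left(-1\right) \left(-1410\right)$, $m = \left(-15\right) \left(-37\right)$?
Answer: $1457914$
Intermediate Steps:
$m = 555$
$r{\left(b \right)} = 1410$
$\left(1490403 - 33899\right) + r{\left(m \right)} = \left(1490403 - 33899\right) + 1410 = 1456504 + 1410 = 1457914$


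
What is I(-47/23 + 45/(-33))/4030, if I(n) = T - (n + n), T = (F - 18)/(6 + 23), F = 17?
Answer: 49743/29568110 ≈ 0.0016823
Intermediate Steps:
T = -1/29 (T = (17 - 18)/(6 + 23) = -1/29 ≈ -0.034483)
I(n) = -1/29 - 2*n (I(n) = -1/29 - (n + n) = -1/29 - 2*n)
I(-47/23 + 45/(-33))/4030 = (-1/29 - 2*(-47/23 + 45/(-33)))/4030 = (-1/29 - 2*(-47*1/23 + 45*(-1/33)))*(1/4030) = (-1/29 - 2*(-47/23 - 15/11))*(1/4030) = (-1/29 - 2*(-862/253))*(1/4030) = (-1/29 + 1724/253)*(1/4030) = (49743/7337)*(1/4030) = 49743/29568110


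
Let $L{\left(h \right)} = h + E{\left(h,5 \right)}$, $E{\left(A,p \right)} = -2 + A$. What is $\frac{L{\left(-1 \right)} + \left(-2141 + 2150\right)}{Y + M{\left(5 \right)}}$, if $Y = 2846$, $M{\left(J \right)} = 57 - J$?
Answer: $\frac{5}{2898} \approx 0.0017253$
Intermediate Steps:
$L{\left(h \right)} = -2 + 2 h$ ($L{\left(h \right)} = h + \left(-2 + h\right) = -2 + 2 h$)
$\frac{L{\left(-1 \right)} + \left(-2141 + 2150\right)}{Y + M{\left(5 \right)}} = \frac{\left(-2 + 2 \left(-1\right)\right) + \left(-2141 + 2150\right)}{2846 + \left(57 - 5\right)} = \frac{\left(-2 - 2\right) + 9}{2846 + \left(57 - 5\right)} = \frac{-4 + 9}{2846 + 52} = \frac{5}{2898}$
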